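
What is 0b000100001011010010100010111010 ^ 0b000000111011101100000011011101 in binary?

0b000100110000111110100001100111

XOR bit by bit (1 where the bits differ):
  000100001011010010100010111010
^ 000000111011101100000011011101
= 000100110000111110100001100111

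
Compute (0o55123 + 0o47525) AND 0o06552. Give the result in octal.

0o4450

Add column by column in base 8, right to left:
  3+5 = 0 carry 1
  2+2+1 = 5
  1+5 = 6
  5+7 = 4 carry 1
  5+4+1 = 2 carry 1
  final carry 1
Sum = 0o124650; now AND with 0o06552:
  1&0=0, 2&0=0, 4&6=4, 6&5=4, 5&5=5, 0&2=0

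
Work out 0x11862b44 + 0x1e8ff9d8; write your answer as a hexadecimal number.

0x3016251c

Add column by column in base 16, right to left:
  4+8 = c
  4+d = 1 carry 1
  b+9+1 = 5 carry 1
  2+f+1 = 2 carry 1
  6+f+1 = 6 carry 1
  8+8+1 = 1 carry 1
  1+e+1 = 0 carry 1
  1+1+1 = 3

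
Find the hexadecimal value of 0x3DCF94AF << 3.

3 bits is not a whole number of base-16 digits; in binary: 111101110011111001010010101111 << 3 = 111101110011111001010010101111000.

0x1EE7CA578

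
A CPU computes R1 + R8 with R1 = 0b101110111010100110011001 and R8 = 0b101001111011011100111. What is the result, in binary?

Add column by column in base 2, right to left:
  1+1 = 0 carry 1
  0+1+1 = 0 carry 1
  0+1+1 = 0 carry 1
  1+0+1 = 0 carry 1
  1+0+1 = 0 carry 1
  0+1+1 = 0 carry 1
  0+1+1 = 0 carry 1
  1+1+1 = 1 carry 1
  1+0+1 = 0 carry 1
  0+1+1 = 0 carry 1
  0+1+1 = 0 carry 1
  1+0+1 = 0 carry 1
  0+1+1 = 0 carry 1
  1+1+1 = 1 carry 1
  0+1+1 = 0 carry 1
  1+1+1 = 1 carry 1
  1+0+1 = 0 carry 1
  1+0+1 = 0 carry 1
  0+1+1 = 0 carry 1
  1+0+1 = 0 carry 1
  1+1+1 = 1 carry 1
  1+0+1 = 0 carry 1
  0+0+1 = 1
  1+0 = 1

0b110100001010000010000000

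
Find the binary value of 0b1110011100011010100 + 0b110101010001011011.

0b10101000110100101111

Add column by column in base 2, right to left:
  0+1 = 1
  0+1 = 1
  1+0 = 1
  0+1 = 1
  1+1 = 0 carry 1
  0+0+1 = 1
  1+1 = 0 carry 1
  1+0+1 = 0 carry 1
  0+0+1 = 1
  0+0 = 0
  0+1 = 1
  1+0 = 1
  1+1 = 0 carry 1
  1+0+1 = 0 carry 1
  0+1+1 = 0 carry 1
  0+0+1 = 1
  1+1 = 0 carry 1
  1+1+1 = 1 carry 1
  1+0+1 = 0 carry 1
  final carry 1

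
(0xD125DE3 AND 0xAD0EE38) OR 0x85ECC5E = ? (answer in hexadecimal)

0xD125DE3 AND 0xAD0EE38 = 0x8104C20.
Then OR with 0x85ECC5E.

0x85ECC7E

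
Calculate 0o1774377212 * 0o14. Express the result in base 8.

Multiply each base-8 digit by 12, carrying:
  2×12 = 24 → write 0 carry 3
  1×12+3 = 15 → write 7 carry 1
  2×12+1 = 25 → write 1 carry 3
  7×12+3 = 87 → write 7 carry 10
  7×12+10 = 94 → write 6 carry 11
  3×12+11 = 47 → write 7 carry 5
  4×12+5 = 53 → write 5 carry 6
  7×12+6 = 90 → write 2 carry 11
  7×12+11 = 95 → write 7 carry 11
  1×12+11 = 23 → write 7 carry 2
  remaining carry: 2

0o27725767170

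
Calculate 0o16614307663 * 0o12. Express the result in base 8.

0o223573716376

Multiply each base-8 digit by 10, carrying:
  3×10 = 30 → write 6 carry 3
  6×10+3 = 63 → write 7 carry 7
  6×10+7 = 67 → write 3 carry 8
  7×10+8 = 78 → write 6 carry 9
  0×10+9 = 9 → write 1 carry 1
  3×10+1 = 31 → write 7 carry 3
  4×10+3 = 43 → write 3 carry 5
  1×10+5 = 15 → write 7 carry 1
  6×10+1 = 61 → write 5 carry 7
  6×10+7 = 67 → write 3 carry 8
  1×10+8 = 18 → write 2 carry 2
  remaining carry: 2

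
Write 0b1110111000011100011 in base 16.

0x770E3

Group the bits into nibbles: 0111 0111 0000 1110 0011 → 770E3.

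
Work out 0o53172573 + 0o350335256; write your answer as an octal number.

0o423530051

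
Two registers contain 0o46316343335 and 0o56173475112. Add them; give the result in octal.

0o124512040447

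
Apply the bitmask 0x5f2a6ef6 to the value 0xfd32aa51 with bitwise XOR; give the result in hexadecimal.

0xa218c4a7

XOR each hex digit independently (no carries):
  f^5=a, d^f=2, 3^2=1, 2^a=8, a^6=c, a^e=4, 5^f=a, 1^6=7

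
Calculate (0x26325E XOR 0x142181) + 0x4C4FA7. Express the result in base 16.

0x7E6386

First 0x26325E XOR 0x142181 = 0x3213DF.
Add column by column in base 16, right to left:
  F+7 = 6 carry 1
  D+A+1 = 8 carry 1
  3+F+1 = 3 carry 1
  1+4+1 = 6
  2+C = E
  3+4 = 7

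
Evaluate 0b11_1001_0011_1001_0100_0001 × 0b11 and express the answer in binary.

0b101010111010101111000011

Multiply each base-2 digit by 3, carrying:
  1×3 = 3 → write 1 carry 1
  0×3+1 = 1 → write 1
  0×3 = 0 → write 0
  0×3 = 0 → write 0
  0×3 = 0 → write 0
  0×3 = 0 → write 0
  1×3 = 3 → write 1 carry 1
  0×3+1 = 1 → write 1
  1×3 = 3 → write 1 carry 1
  0×3+1 = 1 → write 1
  0×3 = 0 → write 0
  1×3 = 3 → write 1 carry 1
  1×3+1 = 4 → write 0 carry 2
  1×3+2 = 5 → write 1 carry 2
  0×3+2 = 2 → write 0 carry 1
  0×3+1 = 1 → write 1
  1×3 = 3 → write 1 carry 1
  0×3+1 = 1 → write 1
  0×3 = 0 → write 0
  1×3 = 3 → write 1 carry 1
  1×3+1 = 4 → write 0 carry 2
  1×3+2 = 5 → write 1 carry 2
  remaining carry: 10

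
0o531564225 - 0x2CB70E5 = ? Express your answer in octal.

0x2CB70E5 = 0o262670345 in octal.
Subtract column by column in base 8:
  5-5 → 0
  2-4 → 6 (borrow)
  2-3-1 → 6 (borrow)
  4-0-1 → 3
  6-7 → 7 (borrow)
  5-6-1 → 6 (borrow)
  1-2-1 → 6 (borrow)
  3-6-1 → 4 (borrow)
  5-2-1 → 2

0o246673660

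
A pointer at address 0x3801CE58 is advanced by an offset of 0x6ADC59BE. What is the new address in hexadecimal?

0xA2DE2816

Add column by column in base 16, right to left:
  8+E = 6 carry 1
  5+B+1 = 1 carry 1
  E+9+1 = 8 carry 1
  C+5+1 = 2 carry 1
  1+C+1 = E
  0+D = D
  8+A = 2 carry 1
  3+6+1 = A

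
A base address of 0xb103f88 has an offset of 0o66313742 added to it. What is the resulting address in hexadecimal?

0o66313742 = 0xd997e2 in hexadecimal.
Add column by column in base 16, right to left:
  8+2 = a
  8+e = 6 carry 1
  f+7+1 = 7 carry 1
  3+9+1 = d
  0+9 = 9
  1+d = e
  b+0 = b

0xbe9d76a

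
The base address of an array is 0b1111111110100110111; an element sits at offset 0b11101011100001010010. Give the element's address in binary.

0b101101011010110001001

Add column by column in base 2, right to left:
  1+0 = 1
  1+1 = 0 carry 1
  1+0+1 = 0 carry 1
  0+0+1 = 1
  1+1 = 0 carry 1
  1+0+1 = 0 carry 1
  0+1+1 = 0 carry 1
  0+0+1 = 1
  1+0 = 1
  0+0 = 0
  1+0 = 1
  1+1 = 0 carry 1
  1+1+1 = 1 carry 1
  1+1+1 = 1 carry 1
  1+0+1 = 0 carry 1
  1+1+1 = 1 carry 1
  1+0+1 = 0 carry 1
  1+1+1 = 1 carry 1
  1+1+1 = 1 carry 1
  0+1+1 = 0 carry 1
  final carry 1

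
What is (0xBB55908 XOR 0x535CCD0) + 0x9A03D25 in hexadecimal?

0x1820D2FD

First 0xBB55908 XOR 0x535CCD0 = 0xE8095D8.
Add column by column in base 16, right to left:
  8+5 = D
  D+2 = F
  5+D = 2 carry 1
  9+3+1 = D
  0+0 = 0
  8+A = 2 carry 1
  E+9+1 = 8 carry 1
  final carry 1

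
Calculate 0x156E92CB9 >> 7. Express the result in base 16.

0x2ADD259

7 bits is not a whole number of base-16 digits; in binary: 101010110111010010010110010111001 >> 7 = 10101011011101001001011001.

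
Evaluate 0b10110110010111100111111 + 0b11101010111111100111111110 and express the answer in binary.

0b100000001110010100100111101

Add column by column in base 2, right to left:
  1+0 = 1
  1+1 = 0 carry 1
  1+1+1 = 1 carry 1
  1+1+1 = 1 carry 1
  1+1+1 = 1 carry 1
  1+1+1 = 1 carry 1
  0+1+1 = 0 carry 1
  0+1+1 = 0 carry 1
  1+1+1 = 1 carry 1
  1+0+1 = 0 carry 1
  1+0+1 = 0 carry 1
  1+1+1 = 1 carry 1
  0+1+1 = 0 carry 1
  1+1+1 = 1 carry 1
  0+1+1 = 0 carry 1
  0+1+1 = 0 carry 1
  1+1+1 = 1 carry 1
  1+1+1 = 1 carry 1
  0+0+1 = 1
  1+1 = 0 carry 1
  1+0+1 = 0 carry 1
  0+1+1 = 0 carry 1
  1+0+1 = 0 carry 1
  0+1+1 = 0 carry 1
  0+1+1 = 0 carry 1
  0+1+1 = 0 carry 1
  final carry 1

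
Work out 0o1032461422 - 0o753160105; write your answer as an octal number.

0o57301315

Subtract column by column in base 8:
  2-5 → 5 (borrow)
  2-0-1 → 1
  4-1 → 3
  1-0 → 1
  6-6 → 0
  4-1 → 3
  2-3 → 7 (borrow)
  3-5-1 → 5 (borrow)
  0-7-1 → 0 (borrow)
  1-0-1 → 0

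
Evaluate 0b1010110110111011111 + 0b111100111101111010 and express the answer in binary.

Add column by column in base 2, right to left:
  1+0 = 1
  1+1 = 0 carry 1
  1+0+1 = 0 carry 1
  1+1+1 = 1 carry 1
  1+1+1 = 1 carry 1
  0+1+1 = 0 carry 1
  1+1+1 = 1 carry 1
  1+0+1 = 0 carry 1
  1+1+1 = 1 carry 1
  0+1+1 = 0 carry 1
  1+1+1 = 1 carry 1
  1+1+1 = 1 carry 1
  0+0+1 = 1
  1+0 = 1
  1+1 = 0 carry 1
  0+1+1 = 0 carry 1
  1+1+1 = 1 carry 1
  0+1+1 = 0 carry 1
  1+0+1 = 0 carry 1
  final carry 1

0b10010011110101011001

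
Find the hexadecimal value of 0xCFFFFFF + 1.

The trailing 6 digits are F (max in base 16), so adding 1 cascades: they roll to 0 and the next digit up increments.

0xD000000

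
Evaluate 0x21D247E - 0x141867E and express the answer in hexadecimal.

Subtract column by column in base 16:
  E-E → 0
  7-7 → 0
  4-6 → E (borrow)
  2-8-1 → 9 (borrow)
  D-1-1 → B
  1-4 → D (borrow)
  2-1-1 → 0

0xDB9E00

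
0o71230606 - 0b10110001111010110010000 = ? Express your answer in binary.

0o71230606 = 0b111001010011000110000110 in binary.
Subtract column by column in base 2:
  0-0 → 0
  1-0 → 1
  1-0 → 1
  0-0 → 0
  0-1 → 1 (borrow)
  0-0-1 → 1 (borrow)
  0-0-1 → 1 (borrow)
  1-1-1 → 1 (borrow)
  1-1-1 → 1 (borrow)
  0-0-1 → 1 (borrow)
  0-1-1 → 0 (borrow)
  0-0-1 → 1 (borrow)
  1-1-1 → 1 (borrow)
  1-1-1 → 1 (borrow)
  0-1-1 → 0 (borrow)
  0-1-1 → 0 (borrow)
  1-0-1 → 0
  0-0 → 0
  1-0 → 1
  0-1 → 1 (borrow)
  0-1-1 → 0 (borrow)
  1-0-1 → 0
  1-1 → 0
  1-0 → 1

0b100011000011101111110110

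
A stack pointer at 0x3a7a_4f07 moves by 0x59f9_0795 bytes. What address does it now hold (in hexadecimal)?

0x9473569c

Add column by column in base 16, right to left:
  7+5 = c
  0+9 = 9
  f+7 = 6 carry 1
  4+0+1 = 5
  a+9 = 3 carry 1
  7+f+1 = 7 carry 1
  a+9+1 = 4 carry 1
  3+5+1 = 9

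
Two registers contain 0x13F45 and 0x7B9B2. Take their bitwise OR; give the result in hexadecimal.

0x7BFF7

OR each hex digit independently (no carries):
  1|7=7, 3|B=B, F|9=F, 4|B=F, 5|2=7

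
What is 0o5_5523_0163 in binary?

Each octal digit is 3 bits: 5=101 5=101 5=101 2=010 3=011 0=000 1=001 6=110 3=011.

0b101101101010011000001110011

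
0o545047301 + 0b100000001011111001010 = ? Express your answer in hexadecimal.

0o545047301 = 0x5944ec1 in hexadecimal.
0b100000001011111001010 = 0x1017ca in hexadecimal.
Add column by column in base 16, right to left:
  1+a = b
  c+c = 8 carry 1
  e+7+1 = 6 carry 1
  4+1+1 = 6
  4+0 = 4
  9+1 = a
  5+0 = 5

0x5a4668b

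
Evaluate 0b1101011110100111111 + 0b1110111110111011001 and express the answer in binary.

0b11100011101100011000

Add column by column in base 2, right to left:
  1+1 = 0 carry 1
  1+0+1 = 0 carry 1
  1+0+1 = 0 carry 1
  1+1+1 = 1 carry 1
  1+1+1 = 1 carry 1
  1+0+1 = 0 carry 1
  0+1+1 = 0 carry 1
  0+1+1 = 0 carry 1
  1+1+1 = 1 carry 1
  0+0+1 = 1
  1+1 = 0 carry 1
  1+1+1 = 1 carry 1
  1+1+1 = 1 carry 1
  1+1+1 = 1 carry 1
  0+1+1 = 0 carry 1
  1+0+1 = 0 carry 1
  0+1+1 = 0 carry 1
  1+1+1 = 1 carry 1
  1+1+1 = 1 carry 1
  final carry 1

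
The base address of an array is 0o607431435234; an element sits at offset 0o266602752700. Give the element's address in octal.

Add column by column in base 8, right to left:
  4+0 = 4
  3+0 = 3
  2+7 = 1 carry 1
  5+2+1 = 0 carry 1
  3+5+1 = 1 carry 1
  4+7+1 = 4 carry 1
  1+2+1 = 4
  3+0 = 3
  4+6 = 2 carry 1
  7+6+1 = 6 carry 1
  0+6+1 = 7
  6+2 = 0 carry 1
  final carry 1

0o1076234410134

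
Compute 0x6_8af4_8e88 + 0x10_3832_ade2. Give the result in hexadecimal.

Add column by column in base 16, right to left:
  8+2 = a
  8+e = 6 carry 1
  e+d+1 = c carry 1
  8+a+1 = 3 carry 1
  4+2+1 = 7
  f+3 = 2 carry 1
  a+8+1 = 3 carry 1
  8+3+1 = c
  6+0 = 6
  0+1 = 1

0x16c3273c6a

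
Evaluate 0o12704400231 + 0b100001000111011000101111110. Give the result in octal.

0b100001000111011000101111110 = 0o410730576 in octal.
Add column by column in base 8, right to left:
  1+6 = 7
  3+7 = 2 carry 1
  2+5+1 = 0 carry 1
  0+0+1 = 1
  0+3 = 3
  4+7 = 3 carry 1
  4+0+1 = 5
  0+1 = 1
  7+4 = 3 carry 1
  2+0+1 = 3
  1+0 = 1

0o13315331027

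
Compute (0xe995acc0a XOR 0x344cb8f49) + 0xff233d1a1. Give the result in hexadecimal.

0x1dcfc514e4

First 0xe995acc0a XOR 0x344cb8f49 = 0xddd914343.
Add column by column in base 16, right to left:
  3+1 = 4
  4+a = e
  3+1 = 4
  4+d = 1 carry 1
  1+3+1 = 5
  9+3 = c
  d+2 = f
  d+f = c carry 1
  d+f+1 = d carry 1
  final carry 1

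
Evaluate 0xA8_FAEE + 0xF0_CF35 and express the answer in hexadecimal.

0x199CA23

Add column by column in base 16, right to left:
  E+5 = 3 carry 1
  E+3+1 = 2 carry 1
  A+F+1 = A carry 1
  F+C+1 = C carry 1
  8+0+1 = 9
  A+F = 9 carry 1
  final carry 1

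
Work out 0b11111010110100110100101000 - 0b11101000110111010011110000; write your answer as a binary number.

0b10001111101100000111000

Subtract column by column in base 2:
  0-0 → 0
  0-0 → 0
  0-0 → 0
  1-0 → 1
  0-1 → 1 (borrow)
  1-1-1 → 1 (borrow)
  0-1-1 → 0 (borrow)
  0-1-1 → 0 (borrow)
  1-0-1 → 0
  0-0 → 0
  1-1 → 0
  1-0 → 1
  0-1 → 1 (borrow)
  0-1-1 → 0 (borrow)
  1-1-1 → 1 (borrow)
  0-0-1 → 1 (borrow)
  1-1-1 → 1 (borrow)
  1-1-1 → 1 (borrow)
  0-0-1 → 1 (borrow)
  1-0-1 → 0
  0-0 → 0
  1-1 → 0
  1-0 → 1
  1-1 → 0
  1-1 → 0
  1-1 → 0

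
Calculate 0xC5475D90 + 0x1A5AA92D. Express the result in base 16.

Add column by column in base 16, right to left:
  0+D = D
  9+2 = B
  D+9 = 6 carry 1
  5+A+1 = 0 carry 1
  7+A+1 = 2 carry 1
  4+5+1 = A
  5+A = F
  C+1 = D

0xDFA206BD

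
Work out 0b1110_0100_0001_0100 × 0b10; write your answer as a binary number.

0b11100100000101000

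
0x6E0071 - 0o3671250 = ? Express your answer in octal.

0o27506711

0x6E0071 = 0o33400161 in octal.
Subtract column by column in base 8:
  1-0 → 1
  6-5 → 1
  1-2 → 7 (borrow)
  0-1-1 → 6 (borrow)
  0-7-1 → 0 (borrow)
  4-6-1 → 5 (borrow)
  3-3-1 → 7 (borrow)
  3-0-1 → 2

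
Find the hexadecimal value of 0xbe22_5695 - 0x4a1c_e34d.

Subtract column by column in base 16:
  5-d → 8 (borrow)
  9-4-1 → 4
  6-3 → 3
  5-e → 7 (borrow)
  2-c-1 → 5 (borrow)
  2-1-1 → 0
  e-a → 4
  b-4 → 7

0x74057348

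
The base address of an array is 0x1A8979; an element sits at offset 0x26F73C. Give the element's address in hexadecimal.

0x4180B5

Add column by column in base 16, right to left:
  9+C = 5 carry 1
  7+3+1 = B
  9+7 = 0 carry 1
  8+F+1 = 8 carry 1
  A+6+1 = 1 carry 1
  1+2+1 = 4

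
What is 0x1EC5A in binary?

Expand each hex digit to 4 bits: 1=0001 E=1110 C=1100 5=0101 A=1010.

0b11110110001011010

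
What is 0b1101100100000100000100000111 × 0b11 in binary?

Multiply each base-2 digit by 3, carrying:
  1×3 = 3 → write 1 carry 1
  1×3+1 = 4 → write 0 carry 2
  1×3+2 = 5 → write 1 carry 2
  0×3+2 = 2 → write 0 carry 1
  0×3+1 = 1 → write 1
  0×3 = 0 → write 0
  0×3 = 0 → write 0
  0×3 = 0 → write 0
  1×3 = 3 → write 1 carry 1
  0×3+1 = 1 → write 1
  0×3 = 0 → write 0
  0×3 = 0 → write 0
  0×3 = 0 → write 0
  0×3 = 0 → write 0
  1×3 = 3 → write 1 carry 1
  0×3+1 = 1 → write 1
  0×3 = 0 → write 0
  0×3 = 0 → write 0
  0×3 = 0 → write 0
  0×3 = 0 → write 0
  1×3 = 3 → write 1 carry 1
  0×3+1 = 1 → write 1
  0×3 = 0 → write 0
  1×3 = 3 → write 1 carry 1
  1×3+1 = 4 → write 0 carry 2
  0×3+2 = 2 → write 0 carry 1
  1×3+1 = 4 → write 0 carry 2
  1×3+2 = 5 → write 1 carry 2
  remaining carry: 10

0b101000101100001100001100010101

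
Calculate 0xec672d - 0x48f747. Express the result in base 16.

0xa36fe6

Subtract column by column in base 16:
  d-7 → 6
  2-4 → e (borrow)
  7-7-1 → f (borrow)
  6-f-1 → 6 (borrow)
  c-8-1 → 3
  e-4 → a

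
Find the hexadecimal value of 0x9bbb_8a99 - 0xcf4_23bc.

0x8ec766dd

Subtract column by column in base 16:
  9-c → d (borrow)
  9-b-1 → d (borrow)
  a-3-1 → 6
  8-2 → 6
  b-4 → 7
  b-f → c (borrow)
  b-c-1 → e (borrow)
  9-0-1 → 8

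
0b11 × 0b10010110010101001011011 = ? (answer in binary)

0b111000010111111100010001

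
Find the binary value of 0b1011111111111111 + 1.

0b1100000000000000

The trailing 14 digits are 1 (max in base 2), so adding 1 cascades: they roll to 0 and the next digit up increments.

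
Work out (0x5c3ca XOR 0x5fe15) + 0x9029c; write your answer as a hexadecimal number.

First 0x5c3ca XOR 0x5fe15 = 0x03ddf.
Add column by column in base 16, right to left:
  f+c = b carry 1
  d+9+1 = 7 carry 1
  d+2+1 = 0 carry 1
  3+0+1 = 4
  0+9 = 9

0x9407b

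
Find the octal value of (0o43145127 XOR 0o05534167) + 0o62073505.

0o130564545

First 0o43145127 XOR 0o05534167 = 0o46471040.
Add column by column in base 8, right to left:
  0+5 = 5
  4+0 = 4
  0+5 = 5
  1+3 = 4
  7+7 = 6 carry 1
  4+0+1 = 5
  6+2 = 0 carry 1
  4+6+1 = 3 carry 1
  final carry 1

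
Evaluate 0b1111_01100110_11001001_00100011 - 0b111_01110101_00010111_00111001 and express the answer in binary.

Subtract column by column in base 2:
  1-1 → 0
  1-0 → 1
  0-0 → 0
  0-1 → 1 (borrow)
  0-1-1 → 0 (borrow)
  1-1-1 → 1 (borrow)
  0-0-1 → 1 (borrow)
  0-0-1 → 1 (borrow)
  1-1-1 → 1 (borrow)
  0-1-1 → 0 (borrow)
  0-1-1 → 0 (borrow)
  1-0-1 → 0
  0-1 → 1 (borrow)
  0-0-1 → 1 (borrow)
  1-0-1 → 0
  1-0 → 1
  0-1 → 1 (borrow)
  1-0-1 → 0
  1-1 → 0
  0-0 → 0
  0-1 → 1 (borrow)
  1-1-1 → 1 (borrow)
  1-1-1 → 1 (borrow)
  0-0-1 → 1 (borrow)
  1-1-1 → 1 (borrow)
  1-1-1 → 1 (borrow)
  1-1-1 → 1 (borrow)
  1-0-1 → 0

0b111111100011011000111101010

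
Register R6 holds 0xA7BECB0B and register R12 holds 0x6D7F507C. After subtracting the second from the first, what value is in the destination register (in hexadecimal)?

0x3A3F7A8F

Subtract column by column in base 16:
  B-C → F (borrow)
  0-7-1 → 8 (borrow)
  B-0-1 → A
  C-5 → 7
  E-F → F (borrow)
  B-7-1 → 3
  7-D → A (borrow)
  A-6-1 → 3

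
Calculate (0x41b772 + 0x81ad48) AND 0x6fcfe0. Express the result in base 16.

0x4344a0

Add column by column in base 16, right to left:
  2+8 = a
  7+4 = b
  7+d = 4 carry 1
  b+a+1 = 6 carry 1
  1+1+1 = 3
  4+8 = c
Sum = 0xc364ba; now AND with 0x6fcfe0:
  c&6=4, 3&f=3, 6&c=4, 4&f=4, b&e=a, a&0=0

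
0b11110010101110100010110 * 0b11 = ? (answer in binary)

0b1011011000001011101000010

Multiply each base-2 digit by 3, carrying:
  0×3 = 0 → write 0
  1×3 = 3 → write 1 carry 1
  1×3+1 = 4 → write 0 carry 2
  0×3+2 = 2 → write 0 carry 1
  1×3+1 = 4 → write 0 carry 2
  0×3+2 = 2 → write 0 carry 1
  0×3+1 = 1 → write 1
  0×3 = 0 → write 0
  1×3 = 3 → write 1 carry 1
  0×3+1 = 1 → write 1
  1×3 = 3 → write 1 carry 1
  1×3+1 = 4 → write 0 carry 2
  1×3+2 = 5 → write 1 carry 2
  0×3+2 = 2 → write 0 carry 1
  1×3+1 = 4 → write 0 carry 2
  0×3+2 = 2 → write 0 carry 1
  1×3+1 = 4 → write 0 carry 2
  0×3+2 = 2 → write 0 carry 1
  0×3+1 = 1 → write 1
  1×3 = 3 → write 1 carry 1
  1×3+1 = 4 → write 0 carry 2
  1×3+2 = 5 → write 1 carry 2
  1×3+2 = 5 → write 1 carry 2
  remaining carry: 10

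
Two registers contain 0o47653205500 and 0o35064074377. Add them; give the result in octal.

0o104737302077

Add column by column in base 8, right to left:
  0+7 = 7
  0+7 = 7
  5+3 = 0 carry 1
  5+4+1 = 2 carry 1
  0+7+1 = 0 carry 1
  2+0+1 = 3
  3+4 = 7
  5+6 = 3 carry 1
  6+0+1 = 7
  7+5 = 4 carry 1
  4+3+1 = 0 carry 1
  final carry 1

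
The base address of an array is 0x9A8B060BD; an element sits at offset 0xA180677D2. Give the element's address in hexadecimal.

Add column by column in base 16, right to left:
  D+2 = F
  B+D = 8 carry 1
  0+7+1 = 8
  6+7 = D
  0+6 = 6
  B+0 = B
  8+8 = 0 carry 1
  A+1+1 = C
  9+A = 3 carry 1
  final carry 1

0x13C0B6D88F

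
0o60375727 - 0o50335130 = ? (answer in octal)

0o10040577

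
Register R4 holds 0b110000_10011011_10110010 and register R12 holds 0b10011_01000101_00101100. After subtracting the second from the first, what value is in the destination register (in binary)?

0b111010101011010000110

Subtract column by column in base 2:
  0-0 → 0
  1-0 → 1
  0-1 → 1 (borrow)
  0-1-1 → 0 (borrow)
  1-0-1 → 0
  1-1 → 0
  0-0 → 0
  1-0 → 1
  1-1 → 0
  1-0 → 1
  0-1 → 1 (borrow)
  1-0-1 → 0
  1-0 → 1
  0-0 → 0
  0-1 → 1 (borrow)
  1-0-1 → 0
  0-1 → 1 (borrow)
  0-1-1 → 0 (borrow)
  0-0-1 → 1 (borrow)
  0-0-1 → 1 (borrow)
  1-1-1 → 1 (borrow)
  1-0-1 → 0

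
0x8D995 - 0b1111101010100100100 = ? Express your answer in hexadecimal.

0x10471

0b1111101010100100100 = 0x7D524 in hexadecimal.
Subtract column by column in base 16:
  5-4 → 1
  9-2 → 7
  9-5 → 4
  D-D → 0
  8-7 → 1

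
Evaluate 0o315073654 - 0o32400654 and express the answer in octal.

Subtract column by column in base 8:
  4-4 → 0
  5-5 → 0
  6-6 → 0
  3-0 → 3
  7-0 → 7
  0-4 → 4 (borrow)
  5-2-1 → 2
  1-3 → 6 (borrow)
  3-0-1 → 2

0o262473000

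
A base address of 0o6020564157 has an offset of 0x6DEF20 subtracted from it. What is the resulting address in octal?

0o5765174517

0x6DEF20 = 0o33367440 in octal.
Subtract column by column in base 8:
  7-0 → 7
  5-4 → 1
  1-4 → 5 (borrow)
  4-7-1 → 4 (borrow)
  6-6-1 → 7 (borrow)
  5-3-1 → 1
  0-3 → 5 (borrow)
  2-3-1 → 6 (borrow)
  0-0-1 → 7 (borrow)
  6-0-1 → 5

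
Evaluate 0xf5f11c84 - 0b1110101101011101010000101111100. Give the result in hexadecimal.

0b1110101101011101010000101111100 = 0x75aea17c in hexadecimal.
Subtract column by column in base 16:
  4-c → 8 (borrow)
  8-7-1 → 0
  c-1 → b
  1-a → 7 (borrow)
  1-e-1 → 2 (borrow)
  f-a-1 → 4
  5-5 → 0
  f-7 → 8

0x80427b08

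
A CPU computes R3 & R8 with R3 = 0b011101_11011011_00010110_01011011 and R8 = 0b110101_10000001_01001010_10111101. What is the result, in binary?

AND bit by bit (1 only where both bits are 1):
  011101110110110001011001011011
& 110101100000010100101010111101
= 010101100000010000001000011001

0b010101100000010000001000011001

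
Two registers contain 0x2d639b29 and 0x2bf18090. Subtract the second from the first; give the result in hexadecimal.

Subtract column by column in base 16:
  9-0 → 9
  2-9 → 9 (borrow)
  b-0-1 → a
  9-8 → 1
  3-1 → 2
  6-f → 7 (borrow)
  d-b-1 → 1
  2-2 → 0

0x1721a99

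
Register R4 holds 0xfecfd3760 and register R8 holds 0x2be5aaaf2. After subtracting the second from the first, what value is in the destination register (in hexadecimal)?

0xd2ea28c6e

Subtract column by column in base 16:
  0-2 → e (borrow)
  6-f-1 → 6 (borrow)
  7-a-1 → c (borrow)
  3-a-1 → 8 (borrow)
  d-a-1 → 2
  f-5 → a
  c-e → e (borrow)
  e-b-1 → 2
  f-2 → d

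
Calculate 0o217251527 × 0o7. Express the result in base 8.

Multiply each base-8 digit by 7, carrying:
  7×7 = 49 → write 1 carry 6
  2×7+6 = 20 → write 4 carry 2
  5×7+2 = 37 → write 5 carry 4
  1×7+4 = 11 → write 3 carry 1
  5×7+1 = 36 → write 4 carry 4
  2×7+4 = 18 → write 2 carry 2
  7×7+2 = 51 → write 3 carry 6
  1×7+6 = 13 → write 5 carry 1
  2×7+1 = 15 → write 7 carry 1
  remaining carry: 1

0o1753243541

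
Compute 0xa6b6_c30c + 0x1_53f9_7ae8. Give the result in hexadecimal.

Add column by column in base 16, right to left:
  c+8 = 4 carry 1
  0+e+1 = f
  3+a = d
  c+7 = 3 carry 1
  6+9+1 = 0 carry 1
  b+f+1 = b carry 1
  6+3+1 = a
  a+5 = f
  0+1 = 1

0x1fab03df4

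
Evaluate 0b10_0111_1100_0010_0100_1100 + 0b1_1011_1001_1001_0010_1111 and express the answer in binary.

0b10000110101101101111011

Add column by column in base 2, right to left:
  0+1 = 1
  0+1 = 1
  1+1 = 0 carry 1
  1+1+1 = 1 carry 1
  0+0+1 = 1
  0+1 = 1
  1+0 = 1
  0+0 = 0
  0+1 = 1
  1+0 = 1
  0+0 = 0
  0+1 = 1
  0+1 = 1
  0+0 = 0
  1+0 = 1
  1+1 = 0 carry 1
  1+1+1 = 1 carry 1
  1+1+1 = 1 carry 1
  1+0+1 = 0 carry 1
  0+1+1 = 0 carry 1
  0+1+1 = 0 carry 1
  1+0+1 = 0 carry 1
  final carry 1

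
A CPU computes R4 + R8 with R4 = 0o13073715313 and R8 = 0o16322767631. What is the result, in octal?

0o31416705144

Add column by column in base 8, right to left:
  3+1 = 4
  1+3 = 4
  3+6 = 1 carry 1
  5+7+1 = 5 carry 1
  1+6+1 = 0 carry 1
  7+7+1 = 7 carry 1
  3+2+1 = 6
  7+2 = 1 carry 1
  0+3+1 = 4
  3+6 = 1 carry 1
  1+1+1 = 3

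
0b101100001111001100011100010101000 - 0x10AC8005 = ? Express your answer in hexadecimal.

0x15139B8A3

0b101100001111001100011100010101000 = 0x161E638A8 in hexadecimal.
Subtract column by column in base 16:
  8-5 → 3
  A-0 → A
  8-0 → 8
  3-8 → B (borrow)
  6-C-1 → 9 (borrow)
  E-A-1 → 3
  1-0 → 1
  6-1 → 5
  1-0 → 1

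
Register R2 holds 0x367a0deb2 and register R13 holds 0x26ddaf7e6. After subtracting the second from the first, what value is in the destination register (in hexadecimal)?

0xf9c5e6cc

Subtract column by column in base 16:
  2-6 → c (borrow)
  b-e-1 → c (borrow)
  e-7-1 → 6
  d-f → e (borrow)
  0-a-1 → 5 (borrow)
  a-d-1 → c (borrow)
  7-d-1 → 9 (borrow)
  6-6-1 → f (borrow)
  3-2-1 → 0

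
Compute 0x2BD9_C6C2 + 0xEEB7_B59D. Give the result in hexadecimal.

0x11A917C5F

Add column by column in base 16, right to left:
  2+D = F
  C+9 = 5 carry 1
  6+5+1 = C
  C+B = 7 carry 1
  9+7+1 = 1 carry 1
  D+B+1 = 9 carry 1
  B+E+1 = A carry 1
  2+E+1 = 1 carry 1
  final carry 1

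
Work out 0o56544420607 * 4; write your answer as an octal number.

0o272622103034

Multiply each base-8 digit by 4, carrying:
  7×4 = 28 → write 4 carry 3
  0×4+3 = 3 → write 3
  6×4 = 24 → write 0 carry 3
  0×4+3 = 3 → write 3
  2×4 = 8 → write 0 carry 1
  4×4+1 = 17 → write 1 carry 2
  4×4+2 = 18 → write 2 carry 2
  4×4+2 = 18 → write 2 carry 2
  5×4+2 = 22 → write 6 carry 2
  6×4+2 = 26 → write 2 carry 3
  5×4+3 = 23 → write 7 carry 2
  remaining carry: 2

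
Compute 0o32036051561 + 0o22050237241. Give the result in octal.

0o54106311022

Add column by column in base 8, right to left:
  1+1 = 2
  6+4 = 2 carry 1
  5+2+1 = 0 carry 1
  1+7+1 = 1 carry 1
  5+3+1 = 1 carry 1
  0+2+1 = 3
  6+0 = 6
  3+5 = 0 carry 1
  0+0+1 = 1
  2+2 = 4
  3+2 = 5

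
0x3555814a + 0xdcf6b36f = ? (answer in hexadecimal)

0x1124c34b9

Add column by column in base 16, right to left:
  a+f = 9 carry 1
  4+6+1 = b
  1+3 = 4
  8+b = 3 carry 1
  5+6+1 = c
  5+f = 4 carry 1
  5+c+1 = 2 carry 1
  3+d+1 = 1 carry 1
  final carry 1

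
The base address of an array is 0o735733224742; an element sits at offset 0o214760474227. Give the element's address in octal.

0o1152713721171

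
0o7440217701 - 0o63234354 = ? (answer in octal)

0o7354763325

Subtract column by column in base 8:
  1-4 → 5 (borrow)
  0-5-1 → 2 (borrow)
  7-3-1 → 3
  7-4 → 3
  1-3 → 6 (borrow)
  2-2-1 → 7 (borrow)
  0-3-1 → 4 (borrow)
  4-6-1 → 5 (borrow)
  4-0-1 → 3
  7-0 → 7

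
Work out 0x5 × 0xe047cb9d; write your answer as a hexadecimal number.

0x46166fa11

Multiply each base-16 digit by 5, carrying:
  d×5 = 65 → write 1 carry 4
  9×5+4 = 49 → write 1 carry 3
  b×5+3 = 58 → write a carry 3
  c×5+3 = 63 → write f carry 3
  7×5+3 = 38 → write 6 carry 2
  4×5+2 = 22 → write 6 carry 1
  0×5+1 = 1 → write 1
  e×5 = 70 → write 6 carry 4
  remaining carry: 4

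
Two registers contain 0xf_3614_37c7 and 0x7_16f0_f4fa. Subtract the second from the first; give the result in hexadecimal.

Subtract column by column in base 16:
  7-a → d (borrow)
  c-f-1 → c (borrow)
  7-4-1 → 2
  3-f → 4 (borrow)
  4-0-1 → 3
  1-f → 2 (borrow)
  6-6-1 → f (borrow)
  3-1-1 → 1
  f-7 → 8

0x81f2342cd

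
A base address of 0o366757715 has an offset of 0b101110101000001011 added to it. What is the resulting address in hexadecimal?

0x3DEC9D8

0o366757715 = 0x3DBDFCD in hexadecimal.
0b101110101000001011 = 0x2EA0B in hexadecimal.
Add column by column in base 16, right to left:
  D+B = 8 carry 1
  C+0+1 = D
  F+A = 9 carry 1
  D+E+1 = C carry 1
  B+2+1 = E
  D+0 = D
  3+0 = 3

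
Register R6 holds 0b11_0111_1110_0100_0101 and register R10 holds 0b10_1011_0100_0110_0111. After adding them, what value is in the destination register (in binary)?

0b1100011001010101100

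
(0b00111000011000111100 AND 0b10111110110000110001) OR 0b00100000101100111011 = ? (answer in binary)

0b111000111100111011

0b00111000011000111100 AND 0b10111110110000110001 = 0b00111000010000110000.
Then OR with 0b00100000101100111011.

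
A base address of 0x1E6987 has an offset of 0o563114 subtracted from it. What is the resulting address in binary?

0x1E6987 = 0b111100110100110000111 in binary.
0o563114 = 0b101110011001001100 in binary.
Subtract column by column in base 2:
  1-0 → 1
  1-0 → 1
  1-1 → 0
  0-1 → 1 (borrow)
  0-0-1 → 1 (borrow)
  0-0-1 → 1 (borrow)
  0-1-1 → 0 (borrow)
  1-0-1 → 0
  1-0 → 1
  0-1 → 1 (borrow)
  0-1-1 → 0 (borrow)
  1-0-1 → 0
  0-0 → 0
  1-1 → 0
  1-1 → 0
  0-1 → 1 (borrow)
  0-0-1 → 1 (borrow)
  1-1-1 → 1 (borrow)
  1-0-1 → 0
  1-0 → 1
  1-0 → 1

0b110111000001100111011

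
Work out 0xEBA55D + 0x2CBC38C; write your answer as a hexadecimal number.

Add column by column in base 16, right to left:
  D+C = 9 carry 1
  5+8+1 = E
  5+3 = 8
  A+C = 6 carry 1
  B+B+1 = 7 carry 1
  E+C+1 = B carry 1
  0+2+1 = 3

0x3B768E9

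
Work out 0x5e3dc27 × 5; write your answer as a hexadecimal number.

Multiply each base-16 digit by 5, carrying:
  7×5 = 35 → write 3 carry 2
  2×5+2 = 12 → write c
  c×5 = 60 → write c carry 3
  d×5+3 = 68 → write 4 carry 4
  3×5+4 = 19 → write 3 carry 1
  e×5+1 = 71 → write 7 carry 4
  5×5+4 = 29 → write d carry 1
  remaining carry: 1

0x1d734cc3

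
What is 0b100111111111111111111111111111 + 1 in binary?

0b101000000000000000000000000000

The trailing 27 digits are 1 (max in base 2), so adding 1 cascades: they roll to 0 and the next digit up increments.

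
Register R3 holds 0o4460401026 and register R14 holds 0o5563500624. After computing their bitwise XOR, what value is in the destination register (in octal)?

XOR each oct digit independently (no carries):
  4^5=1, 4^5=1, 6^6=0, 0^3=3, 4^5=1, 0^0=0, 1^0=1, 0^6=6, 2^2=0, 6^4=2

0o1103101602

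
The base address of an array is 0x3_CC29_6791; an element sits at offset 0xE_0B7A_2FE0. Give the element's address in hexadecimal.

Add column by column in base 16, right to left:
  1+0 = 1
  9+E = 7 carry 1
  7+F+1 = 7 carry 1
  6+2+1 = 9
  9+A = 3 carry 1
  2+7+1 = A
  C+B = 7 carry 1
  C+0+1 = D
  3+E = 1 carry 1
  final carry 1

0x11D7A39771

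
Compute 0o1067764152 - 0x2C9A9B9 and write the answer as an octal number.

0o605437261

0x2C9A9B9 = 0o262324671 in octal.
Subtract column by column in base 8:
  2-1 → 1
  5-7 → 6 (borrow)
  1-6-1 → 2 (borrow)
  4-4-1 → 7 (borrow)
  6-2-1 → 3
  7-3 → 4
  7-2 → 5
  6-6 → 0
  0-2 → 6 (borrow)
  1-0-1 → 0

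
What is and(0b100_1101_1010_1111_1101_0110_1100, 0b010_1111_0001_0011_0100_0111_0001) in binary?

0b000110100000011010001100000

AND bit by bit (1 only where both bits are 1):
  100110110101111110101101100
& 010111100010011010001110001
= 000110100000011010001100000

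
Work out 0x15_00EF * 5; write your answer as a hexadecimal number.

0x6904AB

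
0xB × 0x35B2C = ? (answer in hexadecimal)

0x24EAE4

Multiply each base-16 digit by 11, carrying:
  C×11 = 132 → write 4 carry 8
  2×11+8 = 30 → write E carry 1
  B×11+1 = 122 → write A carry 7
  5×11+7 = 62 → write E carry 3
  3×11+3 = 36 → write 4 carry 2
  remaining carry: 2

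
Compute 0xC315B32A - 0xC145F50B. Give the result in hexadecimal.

Subtract column by column in base 16:
  A-B → F (borrow)
  2-0-1 → 1
  3-5 → E (borrow)
  B-F-1 → B (borrow)
  5-5-1 → F (borrow)
  1-4-1 → C (borrow)
  3-1-1 → 1
  C-C → 0

0x1CFBE1F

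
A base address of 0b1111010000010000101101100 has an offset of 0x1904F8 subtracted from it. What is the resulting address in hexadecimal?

0x1CF1C74

0b1111010000010000101101100 = 0x1E8216C in hexadecimal.
Subtract column by column in base 16:
  C-8 → 4
  6-F → 7 (borrow)
  1-4-1 → C (borrow)
  2-0-1 → 1
  8-9 → F (borrow)
  E-1-1 → C
  1-0 → 1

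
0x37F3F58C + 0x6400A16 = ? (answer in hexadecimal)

Add column by column in base 16, right to left:
  C+6 = 2 carry 1
  8+1+1 = A
  5+A = F
  F+0 = F
  3+0 = 3
  F+4 = 3 carry 1
  7+6+1 = E
  3+0 = 3

0x3E33FFA2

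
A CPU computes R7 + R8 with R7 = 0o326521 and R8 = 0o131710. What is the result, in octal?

0o460431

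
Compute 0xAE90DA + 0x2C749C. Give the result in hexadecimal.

Add column by column in base 16, right to left:
  A+C = 6 carry 1
  D+9+1 = 7 carry 1
  0+4+1 = 5
  9+7 = 0 carry 1
  E+C+1 = B carry 1
  A+2+1 = D

0xDB0576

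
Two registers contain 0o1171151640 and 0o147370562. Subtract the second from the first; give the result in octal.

0o1021561056

Subtract column by column in base 8:
  0-2 → 6 (borrow)
  4-6-1 → 5 (borrow)
  6-5-1 → 0
  1-0 → 1
  5-7 → 6 (borrow)
  1-3-1 → 5 (borrow)
  1-7-1 → 1 (borrow)
  7-4-1 → 2
  1-1 → 0
  1-0 → 1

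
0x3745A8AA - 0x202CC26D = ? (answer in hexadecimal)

Subtract column by column in base 16:
  A-D → D (borrow)
  A-6-1 → 3
  8-2 → 6
  A-C → E (borrow)
  5-C-1 → 8 (borrow)
  4-2-1 → 1
  7-0 → 7
  3-2 → 1

0x1718E63D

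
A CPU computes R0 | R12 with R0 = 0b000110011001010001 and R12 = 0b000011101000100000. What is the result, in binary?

0b000111111001110001

OR bit by bit (1 where either bit is 1):
  000110011001010001
| 000011101000100000
= 000111111001110001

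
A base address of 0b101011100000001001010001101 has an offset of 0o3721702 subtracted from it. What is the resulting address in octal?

0b101011100000001001010001101 = 0o534011215 in octal.
Subtract column by column in base 8:
  5-2 → 3
  1-0 → 1
  2-7 → 3 (borrow)
  1-1-1 → 7 (borrow)
  1-2-1 → 6 (borrow)
  0-7-1 → 0 (borrow)
  4-3-1 → 0
  3-0 → 3
  5-0 → 5

0o530067313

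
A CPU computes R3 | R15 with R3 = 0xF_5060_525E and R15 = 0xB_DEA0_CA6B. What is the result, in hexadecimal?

0xFDEE0DA7F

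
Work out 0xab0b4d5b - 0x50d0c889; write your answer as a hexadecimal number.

Subtract column by column in base 16:
  b-9 → 2
  5-8 → d (borrow)
  d-8-1 → 4
  4-c → 8 (borrow)
  b-0-1 → a
  0-d → 3 (borrow)
  b-0-1 → a
  a-5 → 5

0x5a3a84d2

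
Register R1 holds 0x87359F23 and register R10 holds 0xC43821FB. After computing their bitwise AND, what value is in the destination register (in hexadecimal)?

0x84300123

AND each hex digit independently (no carries):
  8&C=8, 7&4=4, 3&3=3, 5&8=0, 9&2=0, F&1=1, 2&F=2, 3&B=3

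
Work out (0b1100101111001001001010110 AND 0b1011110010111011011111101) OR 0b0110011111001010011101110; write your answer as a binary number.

0b1100101111001001001010110 AND 0b1011110010111011011111101 = 0b1000100010001001001010100.
Then OR with 0b0110011111001010011101110.

0b1110111111001011011111110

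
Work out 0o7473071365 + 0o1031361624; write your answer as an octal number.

Add column by column in base 8, right to left:
  5+4 = 1 carry 1
  6+2+1 = 1 carry 1
  3+6+1 = 2 carry 1
  1+1+1 = 3
  7+6 = 5 carry 1
  0+3+1 = 4
  3+1 = 4
  7+3 = 2 carry 1
  4+0+1 = 5
  7+1 = 0 carry 1
  final carry 1

0o10524453211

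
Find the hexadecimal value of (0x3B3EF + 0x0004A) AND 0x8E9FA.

Add column by column in base 16, right to left:
  F+A = 9 carry 1
  E+4+1 = 3 carry 1
  3+0+1 = 4
  B+0 = B
  3+0 = 3
Sum = 0x3B439; now AND with 0x8E9FA:
  3&8=0, B&E=A, 4&9=0, 3&F=3, 9&A=8

0xA038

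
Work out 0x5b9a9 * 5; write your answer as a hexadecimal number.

Multiply each base-16 digit by 5, carrying:
  9×5 = 45 → write d carry 2
  a×5+2 = 52 → write 4 carry 3
  9×5+3 = 48 → write 0 carry 3
  b×5+3 = 58 → write a carry 3
  5×5+3 = 28 → write c carry 1
  remaining carry: 1

0x1ca04d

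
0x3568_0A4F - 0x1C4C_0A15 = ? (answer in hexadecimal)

0x191C003A

Subtract column by column in base 16:
  F-5 → A
  4-1 → 3
  A-A → 0
  0-0 → 0
  8-C → C (borrow)
  6-4-1 → 1
  5-C → 9 (borrow)
  3-1-1 → 1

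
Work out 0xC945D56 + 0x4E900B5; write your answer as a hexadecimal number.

Add column by column in base 16, right to left:
  6+5 = B
  5+B = 0 carry 1
  D+0+1 = E
  5+0 = 5
  4+9 = D
  9+E = 7 carry 1
  C+4+1 = 1 carry 1
  final carry 1

0x117D5E0B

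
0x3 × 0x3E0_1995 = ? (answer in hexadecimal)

0xBA04CBF

Multiply each base-16 digit by 3, carrying:
  5×3 = 15 → write F
  9×3 = 27 → write B carry 1
  9×3+1 = 28 → write C carry 1
  1×3+1 = 4 → write 4
  0×3 = 0 → write 0
  E×3 = 42 → write A carry 2
  3×3+2 = 11 → write B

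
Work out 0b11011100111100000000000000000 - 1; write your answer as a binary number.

0b11011100111011111111111111111

The trailing 17 digits are 0, so subtracting 1 borrows through: they become 1 and the next digit up decrements.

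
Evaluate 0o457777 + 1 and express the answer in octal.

0o460000

The trailing 4 digits are 7 (max in base 8), so adding 1 cascades: they roll to 0 and the next digit up increments.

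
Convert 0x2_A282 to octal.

0o521202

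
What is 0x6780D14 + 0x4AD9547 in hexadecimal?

0xB25A25B

Add column by column in base 16, right to left:
  4+7 = B
  1+4 = 5
  D+5 = 2 carry 1
  0+9+1 = A
  8+D = 5 carry 1
  7+A+1 = 2 carry 1
  6+4+1 = B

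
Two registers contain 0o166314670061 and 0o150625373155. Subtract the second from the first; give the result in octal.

0o15467274704

Subtract column by column in base 8:
  1-5 → 4 (borrow)
  6-5-1 → 0
  0-1 → 7 (borrow)
  0-3-1 → 4 (borrow)
  7-7-1 → 7 (borrow)
  6-3-1 → 2
  4-5 → 7 (borrow)
  1-2-1 → 6 (borrow)
  3-6-1 → 4 (borrow)
  6-0-1 → 5
  6-5 → 1
  1-1 → 0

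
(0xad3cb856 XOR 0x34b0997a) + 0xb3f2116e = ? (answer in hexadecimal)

First 0xad3cb856 XOR 0x34b0997a = 0x998c212c.
Add column by column in base 16, right to left:
  c+e = a carry 1
  2+6+1 = 9
  1+1 = 2
  2+1 = 3
  c+2 = e
  8+f = 7 carry 1
  9+3+1 = d
  9+b = 4 carry 1
  final carry 1

0x14d7e329a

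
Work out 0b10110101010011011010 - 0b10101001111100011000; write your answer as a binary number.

0b1011010111000010

Subtract column by column in base 2:
  0-0 → 0
  1-0 → 1
  0-0 → 0
  1-1 → 0
  1-1 → 0
  0-0 → 0
  1-0 → 1
  1-0 → 1
  0-1 → 1 (borrow)
  0-1-1 → 0 (borrow)
  1-1-1 → 1 (borrow)
  0-1-1 → 0 (borrow)
  1-1-1 → 1 (borrow)
  0-0-1 → 1 (borrow)
  1-0-1 → 0
  0-1 → 1 (borrow)
  1-0-1 → 0
  1-1 → 0
  0-0 → 0
  1-1 → 0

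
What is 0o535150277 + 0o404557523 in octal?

0o1141730022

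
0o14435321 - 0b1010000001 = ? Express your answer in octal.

0o14434120

0b1010000001 = 0o1201 in octal.
Subtract column by column in base 8:
  1-1 → 0
  2-0 → 2
  3-2 → 1
  5-1 → 4
  3-0 → 3
  4-0 → 4
  4-0 → 4
  1-0 → 1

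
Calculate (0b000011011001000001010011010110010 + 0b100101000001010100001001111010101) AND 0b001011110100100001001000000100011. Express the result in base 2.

Add column by column in base 2, right to left:
  0+1 = 1
  1+0 = 1
  0+1 = 1
  0+0 = 0
  1+1 = 0 carry 1
  1+0+1 = 0 carry 1
  0+1+1 = 0 carry 1
  1+1+1 = 1 carry 1
  0+1+1 = 0 carry 1
  1+1+1 = 1 carry 1
  1+0+1 = 0 carry 1
  0+0+1 = 1
  0+1 = 1
  1+0 = 1
  0+0 = 0
  1+0 = 1
  0+0 = 0
  0+1 = 1
  0+0 = 0
  0+1 = 1
  0+0 = 0
  1+1 = 0 carry 1
  0+0+1 = 1
  0+0 = 0
  1+0 = 1
  1+0 = 1
  0+0 = 0
  1+1 = 0 carry 1
  1+0+1 = 0 carry 1
  0+1+1 = 0 carry 1
  0+0+1 = 1
  0+0 = 0
  0+1 = 1
Sum = 0b101000011010010101011101010000111; now AND with 0b001011110100100001001000000100011:
  101000011010010101011101010000111
& 001011110100100001001000000100011
= 001000010000000001001000000000011

0b1000010000000001001000000000011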